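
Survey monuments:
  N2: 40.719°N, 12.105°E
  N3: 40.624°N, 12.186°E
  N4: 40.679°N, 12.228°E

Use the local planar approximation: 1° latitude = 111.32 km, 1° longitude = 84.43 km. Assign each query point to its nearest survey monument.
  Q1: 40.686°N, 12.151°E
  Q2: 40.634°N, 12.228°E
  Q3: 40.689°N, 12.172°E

Q1→N2; Q2→N3; Q3→N4

Q1 at 40.686°N, 12.151°E:
  N2: 5.346 km
  N3: 7.508 km
  N4: 6.548 km
  → nearest: N2 (5.346 km)
Q2 at 40.634°N, 12.228°E:
  N2: 14.049 km
  N3: 3.717 km
  N4: 5.009 km
  → nearest: N3 (3.717 km)
Q3 at 40.689°N, 12.172°E:
  N2: 6.569 km
  N3: 7.332 km
  N4: 4.857 km
  → nearest: N4 (4.857 km)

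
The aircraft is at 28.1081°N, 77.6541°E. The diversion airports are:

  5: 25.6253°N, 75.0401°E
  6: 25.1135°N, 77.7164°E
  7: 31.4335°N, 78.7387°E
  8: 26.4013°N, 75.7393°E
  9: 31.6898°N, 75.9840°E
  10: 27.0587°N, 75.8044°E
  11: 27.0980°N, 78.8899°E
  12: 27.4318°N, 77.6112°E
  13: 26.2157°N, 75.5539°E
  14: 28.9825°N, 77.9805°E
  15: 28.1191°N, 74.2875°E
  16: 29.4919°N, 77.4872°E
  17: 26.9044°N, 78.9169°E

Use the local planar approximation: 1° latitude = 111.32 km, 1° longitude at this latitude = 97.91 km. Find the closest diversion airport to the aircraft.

Distances from 28.1081°N, 77.6541°E:
5: √((-2.4828·111.32)² + (-2.6140·97.91)²) = √(76388.831845 + 65503.614882) = 376.6861 km
6: √((-2.9946·111.32)² + (0.0623·97.91)²) = √(111128.137541 + 37.207475) = 333.4147 km
7: √((3.3254·111.32)² + (1.0846·97.91)²) = √(137035.844403 + 11276.992753) = 385.1141 km
8: √((-1.7068·111.32)² + (-1.9148·97.91)²) = √(36100.370881 + 35148.025981) = 266.9240 km
9: √((3.5817·111.32)² + (-1.6701·97.91)²) = √(158973.526826 + 26738.623937) = 430.9433 km
10: √((-1.0494·111.32)² + (-1.8497·97.91)²) = √(13646.727358 + 32798.704816) = 215.5120 km
11: √((-1.0101·111.32)² + (1.2358·97.91)²) = √(12643.727799 + 14640.317084) = 165.1788 km
12: √((-0.6763·111.32)² + (-0.0429·97.91)²) = √(5667.939034 + 17.642848) = 75.4028 km
13: √((-1.8924·111.32)² + (-2.1002·97.91)²) = √(44378.464762 + 42283.936254) = 294.3848 km
14: √((0.8744·111.32)² + (0.3264·97.91)²) = √(9474.726737 + 1021.302515) = 102.4501 km
15: √((0.0110·111.32)² + (-3.3666·97.91)²) = √(1.499449 + 108651.853482) = 329.6261 km
16: √((1.3838·111.32)² + (-0.1669·97.91)²) = √(23729.743719 + 267.034131) = 154.9089 km
17: √((-1.2037·111.32)² + (1.2628·97.91)²) = √(17954.896929 + 15287.034566) = 182.3237 km
Minimum: 12 at 75.4028 km.

12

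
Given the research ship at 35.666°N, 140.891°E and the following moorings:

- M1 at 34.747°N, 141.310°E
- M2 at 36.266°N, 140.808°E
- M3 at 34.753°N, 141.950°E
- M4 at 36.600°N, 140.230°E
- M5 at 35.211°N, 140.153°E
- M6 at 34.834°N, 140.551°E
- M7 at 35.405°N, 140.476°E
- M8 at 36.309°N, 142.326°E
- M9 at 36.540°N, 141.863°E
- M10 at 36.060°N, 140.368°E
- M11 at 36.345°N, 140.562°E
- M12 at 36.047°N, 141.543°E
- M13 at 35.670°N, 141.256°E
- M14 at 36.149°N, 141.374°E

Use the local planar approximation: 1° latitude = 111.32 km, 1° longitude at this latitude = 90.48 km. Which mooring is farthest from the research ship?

Distances from 35.666°N, 140.891°E:
M1: √((-0.919·111.32)² + (0.419·90.48)²) = √(10465.92018 + 1437.25302) = 109.102 km
M2: √((0.600·111.32)² + (-0.083·90.48)²) = √(4461.17126 + 56.39770) = 67.213 km
M3: √((-0.913·111.32)² + (1.059·90.48)²) = √(10329.70575 + 9181.15045) = 139.681 km
M4: √((0.934·111.32)² + (-0.661·90.48)²) = √(10810.35978 + 3576.91074) = 119.947 km
M5: √((-0.455·111.32)² + (-0.738·90.48)²) = √(2565.48328 + 4458.79913) = 83.811 km
M6: √((-0.832·111.32)² + (-0.340·90.48)²) = √(8578.13838 + 946.37447) = 97.594 km
M7: √((-0.261·111.32)² + (-0.415·90.48)²) = √(844.16513 + 1409.94242) = 47.477 km
M8: √((0.643·111.32)² + (1.435·90.48)²) = √(5123.51888 + 16858.11399) = 148.262 km
M9: √((0.874·111.32)² + (0.972·90.48)²) = √(9466.06017 + 7734.59742) = 131.151 km
M10: √((0.394·111.32)² + (-0.523·90.48)²) = √(1923.70662 + 2239.28083) = 64.521 km
M11: √((0.679·111.32)² + (-0.329·90.48)²) = √(5713.28572 + 886.12906) = 81.237 km
M12: √((0.381·111.32)² + (0.652·90.48)²) = √(1798.85578 + 3480.16933) = 72.657 km
M13: √((0.004·111.32)² + (0.365·90.48)²) = √(0.19827 + 1090.66384) = 33.028 km
M14: √((0.483·111.32)² + (0.483·90.48)²) = √(2890.95051 + 1909.85082) = 69.288 km
Maximum: M8 at 148.262 km.

M8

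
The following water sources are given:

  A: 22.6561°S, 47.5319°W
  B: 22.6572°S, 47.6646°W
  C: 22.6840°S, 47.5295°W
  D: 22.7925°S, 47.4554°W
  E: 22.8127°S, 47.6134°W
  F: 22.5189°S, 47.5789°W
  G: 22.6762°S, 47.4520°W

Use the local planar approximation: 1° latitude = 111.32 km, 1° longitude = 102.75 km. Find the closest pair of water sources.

Pairwise distances:
A–C: √((-0.0279·111.32)² + (0.0024·102.75)²) = √(9.646168 + 0.060812) = 3.1156 km
C–G: √((0.0078·111.32)² + (0.0775·102.75)²) = √(0.753938 + 63.411360) = 8.0103 km
A–G: √((-0.0201·111.32)² + (0.0799·102.75)²) = √(5.006549 + 67.399585) = 8.5092 km
D–G: √((0.1163·111.32)² + (0.0034·102.75)²) = √(167.612277 + 0.122045) = 12.9512 km
A–B: √((-0.0011·111.32)² + (-0.1327·102.75)²) = √(0.014994 + 185.911180) = 13.6355 km
B–C: √((-0.0268·111.32)² + (0.1351·102.75)²) = √(8.900532 + 192.696736) = 14.1985 km
C–D: √((-0.1085·111.32)² + (0.0741·102.75)²) = √(145.883398 + 57.969570) = 14.2777 km
A–F: √((0.1372·111.32)² + (-0.0470·102.75)²) = √(233.267706 + 23.321656) = 16.0184 km
D–E: √((-0.0202·111.32)² + (-0.1580·102.75)²) = √(5.056490 + 263.558990) = 16.3895 km
C–E: √((-0.1287·111.32)² + (-0.0839·102.75)²) = √(205.259605 + 74.316900) = 16.7205 km
A–D: √((-0.1364·111.32)² + (0.0765·102.75)²) = √(230.555314 + 61.785495) = 17.0980 km
B–F: √((0.1383·111.32)² + (0.0857·102.75)²) = √(237.023145 + 77.539912) = 17.7359 km
B–E: √((-0.1555·111.32)² + (0.0512·102.75)²) = √(299.645101 + 27.676017) = 18.0920 km
C–F: √((0.1651·111.32)² + (-0.0494·102.75)²) = √(337.785141 + 25.764253) = 19.0670 km
A–E: √((-0.1566·111.32)² + (-0.0815·102.75)²) = √(303.899448 + 70.125970) = 19.3397 km
F–G: √((-0.1573·111.32)² + (0.1269·102.75)²) = √(306.622373 + 170.014869) = 21.8320 km
B–G: √((-0.0190·111.32)² + (0.2126·102.75)²) = √(4.473563 + 477.188734) = 21.9468 km
E–G: √((0.1365·111.32)² + (0.1614·102.75)²) = √(230.893495 + 275.024081) = 22.4926 km
B–D: √((-0.1353·111.32)² + (0.2092·102.75)²) = √(226.851674 + 462.047922) = 26.2469 km
E–F: √((0.2938·111.32)² + (0.0345·102.75)²) = √(1069.670400 + 12.566139) = 32.8974 km
D–F: √((0.2736·111.32)² + (-0.1235·102.75)²) = √(927.638108 + 161.026583) = 32.9949 km
Closest pair: A–C at 3.1156 km.

A and C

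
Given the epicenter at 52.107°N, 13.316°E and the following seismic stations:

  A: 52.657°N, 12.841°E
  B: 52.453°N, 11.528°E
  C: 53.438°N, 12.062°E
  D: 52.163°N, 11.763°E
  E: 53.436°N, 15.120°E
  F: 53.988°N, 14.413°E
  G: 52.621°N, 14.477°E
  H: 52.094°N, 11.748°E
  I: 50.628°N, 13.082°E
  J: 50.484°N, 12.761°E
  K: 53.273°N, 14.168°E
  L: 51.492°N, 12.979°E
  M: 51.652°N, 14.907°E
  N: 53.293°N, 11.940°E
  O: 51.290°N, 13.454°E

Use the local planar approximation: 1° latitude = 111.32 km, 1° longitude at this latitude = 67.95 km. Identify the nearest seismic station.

A

Distances from 52.107°N, 13.316°E:
A: 69.213 km
B: 127.454 km
C: 170.921 km
D: 105.710 km
E: 192.130 km
F: 222.265 km
G: 97.456 km
H: 106.555 km
I: 165.408 km
J: 184.566 km
K: 142.125 km
L: 72.190 km
M: 119.386 km
N: 161.780 km
O: 91.431 km
Minimum: A at 69.213 km.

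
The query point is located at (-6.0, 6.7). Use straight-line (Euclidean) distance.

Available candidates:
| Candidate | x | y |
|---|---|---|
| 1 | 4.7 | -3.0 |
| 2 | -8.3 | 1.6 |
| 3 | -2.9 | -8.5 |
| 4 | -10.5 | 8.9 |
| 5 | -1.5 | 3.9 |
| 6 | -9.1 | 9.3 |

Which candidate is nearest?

6

Distances from (-6.0, 6.7):
1: √((10.7)² + (-9.7)²) = √(114.490 + 94.090) = 14.4
2: √((-2.3)² + (-5.1)²) = √(5.290 + 26.010) = 5.6
3: √((3.1)² + (-15.2)²) = √(9.610 + 231.040) = 15.5
4: √((-4.5)² + (2.2)²) = √(20.250 + 4.840) = 5.0
5: √((4.5)² + (-2.8)²) = √(20.250 + 7.840) = 5.3
6: √((-3.1)² + (2.6)²) = √(9.610 + 6.760) = 4.0
Minimum: 6 at 4.0.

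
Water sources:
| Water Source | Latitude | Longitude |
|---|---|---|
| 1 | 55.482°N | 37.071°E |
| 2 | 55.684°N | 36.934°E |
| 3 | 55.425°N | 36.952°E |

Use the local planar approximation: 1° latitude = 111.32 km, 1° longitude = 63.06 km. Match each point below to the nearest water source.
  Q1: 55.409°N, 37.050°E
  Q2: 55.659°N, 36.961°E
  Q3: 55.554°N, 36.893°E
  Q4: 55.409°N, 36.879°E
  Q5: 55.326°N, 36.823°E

Q1→3; Q2→2; Q3→1; Q4→3; Q5→3

Q1 at 55.409°N, 37.050°E:
  1: 8.234 km
  2: 31.475 km
  3: 6.431 km
  → nearest: 3 (6.431 km)
Q2 at 55.659°N, 36.961°E:
  1: 20.889 km
  2: 3.263 km
  3: 26.055 km
  → nearest: 2 (3.263 km)
Q3 at 55.554°N, 36.893°E:
  1: 13.793 km
  2: 14.701 km
  3: 14.834 km
  → nearest: 1 (13.793 km)
Q4 at 55.409°N, 36.879°E:
  1: 14.582 km
  2: 30.809 km
  3: 4.936 km
  → nearest: 3 (4.936 km)
Q5 at 55.326°N, 36.823°E:
  1: 23.370 km
  2: 40.463 km
  3: 13.698 km
  → nearest: 3 (13.698 km)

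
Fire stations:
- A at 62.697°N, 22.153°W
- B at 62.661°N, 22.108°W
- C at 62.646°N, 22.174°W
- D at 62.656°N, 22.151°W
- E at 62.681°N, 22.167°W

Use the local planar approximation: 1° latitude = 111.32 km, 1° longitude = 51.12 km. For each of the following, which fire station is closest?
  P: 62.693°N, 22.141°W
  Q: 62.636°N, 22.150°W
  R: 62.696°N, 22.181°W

P→A; Q→C; R→A

P at 62.693°N, 22.141°W:
  A: √((0.004·111.32)² + (-0.012·51.12)²) = √(0.19827 + 0.37631) = 0.758 km
  B: √((-0.032·111.32)² + (0.033·51.12)²) = √(12.68955 + 2.84583) = 3.941 km
  C: √((-0.047·111.32)² + (-0.033·51.12)²) = √(27.37424 + 2.84583) = 5.497 km
  D: √((-0.037·111.32)² + (-0.010·51.12)²) = √(16.96484 + 0.26133) = 4.150 km
  E: √((-0.012·111.32)² + (-0.026·51.12)²) = √(1.78447 + 1.76656) = 1.884 km
  → nearest: A (0.758 km)
Q at 62.636°N, 22.150°W:
  A: √((0.061·111.32)² + (-0.003·51.12)²) = √(46.11116 + 0.02352) = 6.792 km
  B: √((0.025·111.32)² + (0.042·51.12)²) = √(7.74509 + 4.60978) = 3.515 km
  C: √((0.010·111.32)² + (-0.024·51.12)²) = √(1.23921 + 1.50523) = 1.657 km
  D: √((0.020·111.32)² + (-0.001·51.12)²) = √(4.95686 + 0.00261) = 2.227 km
  E: √((0.045·111.32)² + (-0.017·51.12)²) = √(25.09409 + 0.75523) = 5.084 km
  → nearest: C (1.657 km)
R at 62.696°N, 22.181°W:
  A: √((0.001·111.32)² + (0.028·51.12)²) = √(0.01239 + 2.04879) = 1.436 km
  B: √((-0.035·111.32)² + (0.073·51.12)²) = √(15.18037 + 13.92603) = 5.395 km
  C: √((-0.050·111.32)² + (0.007·51.12)²) = √(30.98036 + 0.12805) = 5.577 km
  D: √((-0.040·111.32)² + (0.030·51.12)²) = √(19.82743 + 2.35193) = 4.709 km
  E: √((-0.015·111.32)² + (0.014·51.12)²) = √(2.78823 + 0.51220) = 1.817 km
  → nearest: A (1.436 km)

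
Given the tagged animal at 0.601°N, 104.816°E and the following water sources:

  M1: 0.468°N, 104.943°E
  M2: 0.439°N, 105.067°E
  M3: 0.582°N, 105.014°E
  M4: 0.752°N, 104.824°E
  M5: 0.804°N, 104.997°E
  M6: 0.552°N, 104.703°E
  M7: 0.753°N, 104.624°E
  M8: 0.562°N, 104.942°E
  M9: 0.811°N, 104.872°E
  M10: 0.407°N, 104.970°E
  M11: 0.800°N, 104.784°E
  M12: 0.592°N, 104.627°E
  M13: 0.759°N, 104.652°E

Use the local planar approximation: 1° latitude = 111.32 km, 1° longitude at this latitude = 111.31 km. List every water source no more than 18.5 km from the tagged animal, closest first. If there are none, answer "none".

M6, M8, M4

Distances from 0.601°N, 104.816°E:
M1: √((-0.133·111.32)² + (0.127·111.31)²) = √(219.20461 + 199.83696) = 20.471 km
M2: √((-0.162·111.32)² + (0.251·111.31)²) = √(325.21939 + 780.57710) = 33.254 km
M3: √((-0.019·111.32)² + (0.198·111.31)²) = √(4.47356 + 485.73427) = 22.141 km
M4: √((0.151·111.32)² + (0.008·111.31)²) = √(282.55324 + 0.79295) = 16.833 km
M5: √((0.203·111.32)² + (0.181·111.31)²) = √(510.66780 + 405.90604) = 30.275 km
M6: √((-0.049·111.32)² + (-0.113·111.31)²) = √(29.75353 + 158.20684) = 13.710 km
M7: √((0.152·111.32)² + (-0.192·111.31)²) = √(286.30806 + 456.74187) = 27.259 km
M8: √((-0.039·111.32)² + (0.126·111.31)²) = √(18.84845 + 196.70231) = 14.682 km
M9: √((0.210·111.32)² + (0.056·111.31)²) = √(546.49348 + 38.85478) = 24.194 km
M10: √((-0.194·111.32)² + (0.154·111.31)²) = √(466.39067 + 293.83925) = 27.572 km
M11: √((0.199·111.32)² + (-0.032·111.31)²) = √(490.74123 + 12.68727) = 22.437 km
M12: √((-0.009·111.32)² + (-0.189·111.31)²) = √(1.00376 + 442.58019) = 21.061 km
M13: √((0.158·111.32)² + (-0.164·111.31)²) = √(309.35744 + 333.23918) = 25.349 km
Threshold 18.5 km: M6 (13.710 km), M8 (14.682 km), M4 (16.833 km) are within range.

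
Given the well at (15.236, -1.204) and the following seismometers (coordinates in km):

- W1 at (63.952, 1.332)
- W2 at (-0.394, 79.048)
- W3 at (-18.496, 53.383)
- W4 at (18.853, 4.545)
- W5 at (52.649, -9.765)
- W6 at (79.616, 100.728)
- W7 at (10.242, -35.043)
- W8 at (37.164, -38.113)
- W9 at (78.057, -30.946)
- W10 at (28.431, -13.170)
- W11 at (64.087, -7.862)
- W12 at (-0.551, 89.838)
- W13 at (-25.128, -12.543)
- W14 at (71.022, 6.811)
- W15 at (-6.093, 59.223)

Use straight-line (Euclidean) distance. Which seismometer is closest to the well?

W4

Distances from (15.236, -1.204):
W1: √((48.716)² + (2.536)²) = √(2373.24866 + 6.43130) = 48.782 km
W2: √((-15.630)² + (80.252)²) = √(244.29690 + 6440.38350) = 81.760 km
W3: √((-33.732)² + (54.587)²) = √(1137.84782 + 2979.74057) = 64.168 km
W4: √((3.617)² + (5.749)²) = √(13.08269 + 33.05100) = 6.792 km
W5: √((37.413)² + (-8.561)²) = √(1399.73257 + 73.29072) = 38.380 km
W6: √((64.380)² + (101.932)²) = √(4144.78440 + 10390.13262) = 120.561 km
W7: √((-4.994)² + (-33.839)²) = √(24.94004 + 1145.07792) = 34.206 km
W8: √((21.928)² + (-36.909)²) = √(480.83718 + 1362.27428) = 42.931 km
W9: √((62.821)² + (-29.742)²) = √(3946.47804 + 884.58656) = 69.506 km
W10: √((13.195)² + (-11.966)²) = √(174.10802 + 143.18516) = 17.813 km
W11: √((48.851)² + (-6.658)²) = √(2386.42020 + 44.32896) = 49.303 km
W12: √((-15.787)² + (91.042)²) = √(249.22937 + 8288.64576) = 92.401 km
W13: √((-40.364)² + (-11.339)²) = √(1629.25250 + 128.57292) = 41.926 km
W14: √((55.786)² + (8.015)²) = √(3112.07780 + 64.24023) = 56.359 km
W15: √((-21.329)² + (60.427)²) = √(454.92624 + 3651.42233) = 64.081 km
Minimum: W4 at 6.792 km.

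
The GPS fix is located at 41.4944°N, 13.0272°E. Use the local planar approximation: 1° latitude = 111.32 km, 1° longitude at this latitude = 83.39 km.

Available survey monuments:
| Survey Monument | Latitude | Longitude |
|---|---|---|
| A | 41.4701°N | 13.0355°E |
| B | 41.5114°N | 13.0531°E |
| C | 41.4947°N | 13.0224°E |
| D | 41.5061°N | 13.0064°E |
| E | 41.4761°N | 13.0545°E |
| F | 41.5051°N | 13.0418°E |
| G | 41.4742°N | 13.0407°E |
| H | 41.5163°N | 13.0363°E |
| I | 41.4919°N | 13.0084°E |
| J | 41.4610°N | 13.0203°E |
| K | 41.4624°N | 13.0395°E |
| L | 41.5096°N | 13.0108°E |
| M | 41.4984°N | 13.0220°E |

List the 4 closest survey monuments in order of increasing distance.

Distances from 41.4944°N, 13.0272°E:
A: √((-0.0243·111.32)² + (0.0083·83.39)²) = √(7.317436 + 0.479054) = 2.7922 km
B: √((0.0170·111.32)² + (0.0259·83.39)²) = √(3.581329 + 4.664740) = 2.8716 km
C: √((0.0003·111.32)² + (-0.0048·83.39)²) = √(0.001115 + 0.160218) = 0.4017 km
D: √((0.0117·111.32)² + (-0.0208·83.39)²) = √(1.696360 + 3.008532) = 2.1691 km
E: √((-0.0183·111.32)² + (0.0273·83.39)²) = √(4.150005 + 5.182666) = 3.0549 km
F: √((0.0107·111.32)² + (0.0146·83.39)²) = √(1.418776 + 1.482292) = 1.7033 km
G: √((-0.0202·111.32)² + (0.0135·83.39)²) = √(5.056490 + 1.267347) = 2.5147 km
H: √((0.0219·111.32)² + (0.0091·83.39)²) = √(5.943395 + 0.575852) = 2.5533 km
I: √((-0.0025·111.32)² + (-0.0188·83.39)²) = √(0.077451 + 2.457784) = 1.5922 km
J: √((-0.0334·111.32)² + (-0.0069·83.39)²) = √(13.824178 + 0.331075) = 3.7623 km
K: √((-0.0320·111.32)² + (0.0123·83.39)²) = √(12.689554 + 1.052054) = 3.7070 km
L: √((0.0152·111.32)² + (-0.0164·83.39)²) = √(2.863081 + 1.870319) = 2.1756 km
M: √((0.0040·111.32)² + (-0.0052·83.39)²) = √(0.198274 + 0.188033) = 0.6215 km
Sorted: C (0.4017 km) < M (0.6215 km) < I (1.5922 km) < F (1.7033 km) < D (2.1691 km) < L (2.1756 km) < …

C, M, I, F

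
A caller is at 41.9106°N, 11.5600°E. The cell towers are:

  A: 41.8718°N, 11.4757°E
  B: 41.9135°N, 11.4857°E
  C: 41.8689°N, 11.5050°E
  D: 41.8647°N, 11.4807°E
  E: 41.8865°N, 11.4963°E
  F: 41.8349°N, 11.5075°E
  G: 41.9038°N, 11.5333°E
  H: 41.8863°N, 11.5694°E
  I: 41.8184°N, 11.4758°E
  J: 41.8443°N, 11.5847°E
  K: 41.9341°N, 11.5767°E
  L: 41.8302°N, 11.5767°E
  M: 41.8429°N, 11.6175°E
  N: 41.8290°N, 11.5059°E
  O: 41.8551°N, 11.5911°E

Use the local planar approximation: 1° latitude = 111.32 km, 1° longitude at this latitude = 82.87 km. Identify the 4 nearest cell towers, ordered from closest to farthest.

G, H, K, E

Distances from 41.9106°N, 11.5600°E:
A: √((-0.0388·111.32)² + (-0.0843·82.87)²) = √(18.655627 + 48.803372) = 8.2133 km
B: √((0.0029·111.32)² + (-0.0743·82.87)²) = √(0.104218 + 37.911617) = 6.1657 km
C: √((-0.0417·111.32)² + (-0.0550·82.87)²) = √(21.548572 + 20.773997) = 6.5056 km
D: √((-0.0459·111.32)² + (-0.0793·82.87)²) = √(26.107890 + 43.185808) = 8.3243 km
E: √((-0.0241·111.32)² + (-0.0637·82.87)²) = √(7.197480 + 27.865930) = 5.9214 km
F: √((-0.0757·111.32)² + (-0.0525·82.87)²) = √(71.013048 + 18.928373) = 9.4837 km
G: √((-0.0068·111.32)² + (-0.0267·82.87)²) = √(0.573013 + 4.895727) = 2.3385 km
H: √((-0.0243·111.32)² + (0.0094·82.87)²) = √(7.317436 + 0.606807) = 2.8150 km
I: √((-0.0922·111.32)² + (-0.0842·82.87)²) = √(105.343620 + 48.687655) = 12.4109 km
J: √((-0.0663·111.32)² + (0.0247·82.87)²) = √(54.472016 + 4.189755) = 7.6591 km
K: √((0.0235·111.32)² + (0.0167·82.87)²) = √(6.843561 + 1.915259) = 2.9595 km
L: √((-0.0804·111.32)² + (0.0167·82.87)²) = √(80.104791 + 1.915259) = 9.0565 km
M: √((-0.0677·111.32)² + (0.0575·82.87)²) = √(56.796782 + 22.705463) = 8.9164 km
N: √((-0.0816·111.32)² + (-0.0541·82.87)²) = √(82.513824 + 20.099683) = 10.1298 km
O: √((-0.0555·111.32)² + (0.0311·82.87)²) = √(38.170897 + 6.642254) = 6.6943 km
Sorted: G (2.3385 km) < H (2.8150 km) < K (2.9595 km) < E (5.9214 km) < B (6.1657 km) < C (6.5056 km) < …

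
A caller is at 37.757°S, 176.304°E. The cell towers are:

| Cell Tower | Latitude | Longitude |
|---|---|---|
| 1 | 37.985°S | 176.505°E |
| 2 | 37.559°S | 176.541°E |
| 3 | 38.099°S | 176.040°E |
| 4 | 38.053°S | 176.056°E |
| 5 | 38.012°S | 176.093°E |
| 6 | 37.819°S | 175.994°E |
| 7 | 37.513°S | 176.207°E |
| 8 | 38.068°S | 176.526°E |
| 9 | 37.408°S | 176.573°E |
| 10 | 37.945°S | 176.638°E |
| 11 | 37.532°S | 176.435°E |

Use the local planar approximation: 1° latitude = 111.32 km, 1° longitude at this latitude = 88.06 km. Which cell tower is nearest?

11

Distances from 37.757°S, 176.304°E:
1: 30.943 km
2: 30.354 km
3: 44.608 km
4: 39.531 km
5: 33.927 km
6: 28.158 km
7: 28.474 km
8: 39.759 km
9: 45.503 km
10: 36.098 km
11: 27.576 km
Minimum: 11 at 27.576 km.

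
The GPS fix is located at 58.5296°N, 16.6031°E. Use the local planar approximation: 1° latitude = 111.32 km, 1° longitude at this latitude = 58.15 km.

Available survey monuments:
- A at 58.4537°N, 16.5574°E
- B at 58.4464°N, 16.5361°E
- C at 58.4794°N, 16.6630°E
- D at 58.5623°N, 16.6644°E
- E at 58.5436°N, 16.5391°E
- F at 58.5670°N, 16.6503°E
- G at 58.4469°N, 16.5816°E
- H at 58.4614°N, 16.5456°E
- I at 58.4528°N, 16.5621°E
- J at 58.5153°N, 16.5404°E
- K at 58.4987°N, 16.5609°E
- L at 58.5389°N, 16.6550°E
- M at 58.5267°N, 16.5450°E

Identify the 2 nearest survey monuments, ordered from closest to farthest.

Distances from 58.5296°N, 16.6031°E:
A: √((-0.0759·111.32)² + (-0.0457·58.15)²) = √(71.388778 + 7.062067) = 8.8572 km
B: √((-0.0832·111.32)² + (-0.0670·58.15)²) = √(85.781384 + 15.179206) = 10.0479 km
C: √((-0.0502·111.32)² + (0.0599·58.15)²) = √(31.228695 + 12.132578) = 6.5849 km
D: √((0.0327·111.32)² + (0.0613·58.15)²) = √(13.250794 + 12.706338) = 5.0948 km
E: √((0.0140·111.32)² + (-0.0640·58.15)²) = √(2.428860 + 13.850307) = 4.0347 km
F: √((0.0374·111.32)² + (0.0472·58.15)²) = √(17.333633 + 7.533268) = 4.9867 km
G: √((-0.0827·111.32)² + (-0.0215·58.15)²) = √(84.753456 + 1.563063) = 9.2907 km
H: √((-0.0682·111.32)² + (-0.0575·58.15)²) = √(57.638828 + 11.179828) = 8.2957 km
I: √((-0.0768·111.32)² + (-0.0410·58.15)²) = √(73.091830 + 5.684171) = 8.8756 km
J: √((-0.0143·111.32)² + (-0.0627·58.15)²) = √(2.534069 + 13.293352) = 3.9784 km
K: √((-0.0309·111.32)² + (-0.0422·58.15)²) = √(11.832141 + 6.021772) = 4.2254 km
L: √((0.0093·111.32)² + (0.0519·58.15)²) = √(1.071796 + 9.108233) = 3.1906 km
M: √((-0.0029·111.32)² + (-0.0581·58.15)²) = √(0.104218 + 11.414364) = 3.3939 km
Sorted: L (3.1906 km) < M (3.3939 km) < J (3.9784 km) < E (4.0347 km) < …

L, M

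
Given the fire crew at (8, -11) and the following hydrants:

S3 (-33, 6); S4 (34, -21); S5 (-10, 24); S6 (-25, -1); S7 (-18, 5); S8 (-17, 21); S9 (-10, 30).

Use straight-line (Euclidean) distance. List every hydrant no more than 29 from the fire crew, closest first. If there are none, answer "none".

S4

Distances from (8, -11):
S3: √((-41)² + (17)²) = √(1681.000 + 289.000) = 44.4
S4: √((26)² + (-10)²) = √(676.000 + 100.000) = 27.9
S5: √((-18)² + (35)²) = √(324.000 + 1225.000) = 39.4
S6: √((-33)² + (10)²) = √(1089.000 + 100.000) = 34.5
S7: √((-26)² + (16)²) = √(676.000 + 256.000) = 30.5
S8: √((-25)² + (32)²) = √(625.000 + 1024.000) = 40.6
S9: √((-18)² + (41)²) = √(324.000 + 1681.000) = 44.8
Threshold 29: S4 (27.9) is within range.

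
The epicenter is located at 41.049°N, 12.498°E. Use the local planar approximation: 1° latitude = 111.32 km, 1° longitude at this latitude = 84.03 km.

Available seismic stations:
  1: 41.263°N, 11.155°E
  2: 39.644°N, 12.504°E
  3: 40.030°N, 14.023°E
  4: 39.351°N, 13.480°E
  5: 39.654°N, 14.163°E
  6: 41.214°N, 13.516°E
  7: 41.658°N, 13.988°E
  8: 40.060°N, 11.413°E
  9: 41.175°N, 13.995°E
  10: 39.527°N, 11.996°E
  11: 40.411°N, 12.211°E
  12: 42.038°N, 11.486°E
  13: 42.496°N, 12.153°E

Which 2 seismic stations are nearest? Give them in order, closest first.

11, 6

Distances from 41.049°N, 12.498°E:
1: √((0.214·111.32)² + (-1.343·84.03)²) = √(567.51055 + 12735.63936) = 115.339 km
2: √((-1.405·111.32)² + (0.006·84.03)²) = √(24462.39890 + 0.25420) = 156.405 km
3: √((-1.019·111.32)² + (1.525·84.03)²) = √(12867.51737 + 16421.33324) = 171.140 km
4: √((-1.698·111.32)² + (0.982·84.03)²) = √(35729.07454 + 6809.13120) = 206.248 km
5: √((-1.395·111.32)² + (1.665·84.03)²) = √(24115.41891 + 19574.79411) = 209.022 km
6: √((0.165·111.32)² + (1.018·84.03)²) = √(337.37608 + 7317.52615) = 87.492 km
7: √((0.609·111.32)² + (1.490·84.03)²) = √(4596.01017 + 15676.21690) = 142.381 km
8: √((-0.989·111.32)² + (-1.085·84.03)²) = √(12121.01472 + 8312.43387) = 142.946 km
9: √((0.126·111.32)² + (1.497·84.03)²) = √(196.73765 + 15823.85621) = 126.572 km
10: √((-1.522·111.32)² + (-0.502·84.03)²) = √(28706.19960 + 1779.41055) = 174.601 km
11: √((-0.638·111.32)² + (-0.287·84.03)²) = √(5044.14721 + 581.61088) = 75.005 km
12: √((0.989·111.32)² + (-1.012·84.03)²) = √(12121.01472 + 7231.52267) = 139.113 km
13: √((1.447·111.32)² + (-0.345·84.03)²) = √(25946.77929 + 840.44039) = 163.668 km
Sorted: 11 (75.005 km) < 6 (87.492 km) < 1 (115.339 km) < 9 (126.572 km) < …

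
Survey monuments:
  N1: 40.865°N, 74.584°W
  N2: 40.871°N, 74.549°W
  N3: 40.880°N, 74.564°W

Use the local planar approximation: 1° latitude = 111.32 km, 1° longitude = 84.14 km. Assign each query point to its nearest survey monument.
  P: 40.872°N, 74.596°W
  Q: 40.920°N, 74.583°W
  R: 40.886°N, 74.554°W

P at 40.872°N, 74.596°W:
  N1: √((-0.007·111.32)² + (0.012·84.14)²) = √(0.60721 + 1.01945) = 1.275 km
  N2: √((-0.001·111.32)² + (0.047·84.14)²) = √(0.01239 + 15.63870) = 3.956 km
  N3: √((0.008·111.32)² + (0.032·84.14)²) = √(0.79310 + 7.24945) = 2.836 km
  → nearest: N1 (1.275 km)
Q at 40.920°N, 74.583°W:
  N1: √((-0.055·111.32)² + (-0.001·84.14)²) = √(37.48623 + 0.00708) = 6.123 km
  N2: √((-0.049·111.32)² + (0.034·84.14)²) = √(29.75353 + 8.18395) = 6.159 km
  N3: √((-0.040·111.32)² + (0.019·84.14)²) = √(19.82743 + 2.55571) = 4.731 km
  → nearest: N3 (4.731 km)
R at 40.886°N, 74.554°W:
  N1: √((-0.021·111.32)² + (-0.030·84.14)²) = √(5.46493 + 6.37159) = 3.440 km
  N2: √((-0.015·111.32)² + (0.005·84.14)²) = √(2.78823 + 0.17699) = 1.722 km
  N3: √((-0.006·111.32)² + (-0.010·84.14)²) = √(0.44612 + 0.70795) = 1.074 km
  → nearest: N3 (1.074 km)

P→N1; Q→N3; R→N3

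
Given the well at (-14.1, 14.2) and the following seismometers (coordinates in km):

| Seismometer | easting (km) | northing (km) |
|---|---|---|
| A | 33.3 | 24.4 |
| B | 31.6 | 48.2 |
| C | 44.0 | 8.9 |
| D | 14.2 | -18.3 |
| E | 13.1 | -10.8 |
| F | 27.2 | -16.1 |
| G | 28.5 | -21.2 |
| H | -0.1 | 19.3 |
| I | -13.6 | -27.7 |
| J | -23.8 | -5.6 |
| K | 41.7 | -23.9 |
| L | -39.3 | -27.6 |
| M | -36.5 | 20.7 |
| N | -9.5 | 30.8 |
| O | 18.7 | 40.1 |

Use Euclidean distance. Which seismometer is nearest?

Distances from (-14.1, 14.2):
A: √((47.4)² + (10.2)²) = √(2246.760 + 104.040) = 48.5 km
B: √((45.7)² + (34.0)²) = √(2088.490 + 1156.000) = 57.0 km
C: √((58.1)² + (-5.3)²) = √(3375.610 + 28.090) = 58.3 km
D: √((28.3)² + (-32.5)²) = √(800.890 + 1056.250) = 43.1 km
E: √((27.2)² + (-25.0)²) = √(739.840 + 625.000) = 36.9 km
F: √((41.3)² + (-30.3)²) = √(1705.690 + 918.090) = 51.2 km
G: √((42.6)² + (-35.4)²) = √(1814.760 + 1253.160) = 55.4 km
H: √((14.0)² + (5.1)²) = √(196.000 + 26.010) = 14.9 km
I: √((0.5)² + (-41.9)²) = √(0.250 + 1755.610) = 41.9 km
J: √((-9.7)² + (-19.8)²) = √(94.090 + 392.040) = 22.0 km
K: √((55.8)² + (-38.1)²) = √(3113.640 + 1451.610) = 67.6 km
L: √((-25.2)² + (-41.8)²) = √(635.040 + 1747.240) = 48.8 km
M: √((-22.4)² + (6.5)²) = √(501.760 + 42.250) = 23.3 km
N: √((4.6)² + (16.6)²) = √(21.160 + 275.560) = 17.2 km
O: √((32.8)² + (25.9)²) = √(1075.840 + 670.810) = 41.8 km
Minimum: H at 14.9 km.

H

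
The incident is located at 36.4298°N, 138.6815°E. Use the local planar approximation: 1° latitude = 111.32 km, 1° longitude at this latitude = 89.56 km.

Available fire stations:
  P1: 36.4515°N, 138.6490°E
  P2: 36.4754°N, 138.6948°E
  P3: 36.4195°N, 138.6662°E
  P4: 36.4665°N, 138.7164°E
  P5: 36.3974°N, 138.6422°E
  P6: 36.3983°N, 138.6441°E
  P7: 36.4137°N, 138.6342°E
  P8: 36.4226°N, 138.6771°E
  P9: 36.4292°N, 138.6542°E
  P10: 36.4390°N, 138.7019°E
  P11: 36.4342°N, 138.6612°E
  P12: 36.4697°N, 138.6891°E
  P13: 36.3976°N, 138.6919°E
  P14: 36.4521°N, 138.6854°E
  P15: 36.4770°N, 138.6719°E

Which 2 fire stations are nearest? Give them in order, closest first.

Distances from 36.4298°N, 138.6815°E:
P1: √((0.0217·111.32)² + (-0.0325·89.56)²) = √(5.835336 + 8.472174) = 3.7825 km
P2: √((0.0456·111.32)² + (0.0133·89.56)²) = √(25.767725 + 1.418834) = 5.2141 km
P3: √((-0.0103·111.32)² + (-0.0153·89.56)²) = √(1.314682 + 1.877634) = 1.7867 km
P4: √((0.0367·111.32)² + (0.0349·89.56)²) = √(16.690853 + 9.769650) = 5.1440 km
P5: √((-0.0324·111.32)² + (-0.0393·89.56)²) = √(13.008775 + 12.388344) = 5.0396 km
P6: √((-0.0315·111.32)² + (-0.0374·89.56)²) = √(12.296103 + 11.219445) = 4.8493 km
P7: √((-0.0161·111.32)² + (-0.0473·89.56)²) = √(3.212167 + 17.945289) = 4.5997 km
P8: √((-0.0072·111.32)² + (-0.0044·89.56)²) = √(0.642409 + 0.155286) = 0.8931 km
P9: √((-0.0006·111.32)² + (-0.0273·89.56)²) = √(0.004461 + 5.977966) = 2.4459 km
P10: √((0.0092·111.32)² + (0.0204·89.56)²) = √(1.048871 + 3.338017) = 2.0945 km
P11: √((0.0044·111.32)² + (-0.0203·89.56)²) = √(0.239912 + 3.305371) = 1.8829 km
P12: √((0.0399·111.32)² + (0.0076·89.56)²) = √(19.728415 + 0.463293) = 4.4935 km
P13: √((-0.0322·111.32)² + (0.0104·89.56)²) = √(12.848669 + 0.867551) = 3.7035 km
P14: √((0.0223·111.32)² + (0.0039·89.56)²) = √(6.162488 + 0.121999) = 2.5069 km
P15: √((0.0472·111.32)² + (-0.0096·89.56)²) = √(27.607711 + 0.739215) = 5.3242 km
Sorted: P8 (0.8931 km) < P3 (1.7867 km) < P11 (1.8829 km) < P10 (2.0945 km) < …

P8, P3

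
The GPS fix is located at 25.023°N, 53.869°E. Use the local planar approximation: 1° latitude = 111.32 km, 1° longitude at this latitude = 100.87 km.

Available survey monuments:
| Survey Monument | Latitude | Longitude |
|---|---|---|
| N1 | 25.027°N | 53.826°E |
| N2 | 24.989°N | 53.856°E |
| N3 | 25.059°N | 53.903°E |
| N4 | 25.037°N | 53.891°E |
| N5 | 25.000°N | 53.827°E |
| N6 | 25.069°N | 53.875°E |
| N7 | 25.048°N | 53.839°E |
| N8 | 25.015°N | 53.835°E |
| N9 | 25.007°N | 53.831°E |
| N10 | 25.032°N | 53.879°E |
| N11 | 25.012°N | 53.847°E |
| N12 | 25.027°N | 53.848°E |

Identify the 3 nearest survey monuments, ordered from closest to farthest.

Distances from 25.023°N, 53.869°E:
N1: 4.360 km
N2: 4.006 km
N3: 5.275 km
N4: 2.712 km
N5: 4.950 km
N6: 5.156 km
N7: 4.111 km
N8: 3.543 km
N9: 4.227 km
N10: 1.422 km
N11: 2.535 km
N12: 2.165 km
Sorted: N10 (1.422 km) < N12 (2.165 km) < N11 (2.535 km) < N4 (2.712 km) < N8 (3.543 km) < …

N10, N12, N11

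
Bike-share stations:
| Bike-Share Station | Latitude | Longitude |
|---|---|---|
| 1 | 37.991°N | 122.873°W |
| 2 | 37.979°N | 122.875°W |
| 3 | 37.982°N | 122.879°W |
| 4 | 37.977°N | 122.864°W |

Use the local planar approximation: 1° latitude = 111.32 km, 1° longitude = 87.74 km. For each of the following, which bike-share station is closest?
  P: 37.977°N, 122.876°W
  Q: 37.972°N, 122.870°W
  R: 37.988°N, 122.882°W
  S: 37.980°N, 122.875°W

P→2; Q→4; R→3; S→2

P at 37.977°N, 122.876°W:
  1: √((0.014·111.32)² + (0.003·87.74)²) = √(2.42886 + 0.06928) = 1.581 km
  2: √((0.002·111.32)² + (0.001·87.74)²) = √(0.04957 + 0.00770) = 0.239 km
  3: √((0.005·111.32)² + (-0.003·87.74)²) = √(0.30980 + 0.06928) = 0.616 km
  4: √((0.000·111.32)² + (0.012·87.74)²) = √(0.00000 + 1.10856) = 1.053 km
  → nearest: 2 (0.239 km)
Q at 37.972°N, 122.870°W:
  1: √((0.019·111.32)² + (-0.003·87.74)²) = √(4.47356 + 0.06928) = 2.131 km
  2: √((0.007·111.32)² + (-0.005·87.74)²) = √(0.60721 + 0.19246) = 0.894 km
  3: √((0.010·111.32)² + (-0.009·87.74)²) = √(1.23921 + 0.62356) = 1.365 km
  4: √((0.005·111.32)² + (0.006·87.74)²) = √(0.30980 + 0.27714) = 0.766 km
  → nearest: 4 (0.766 km)
R at 37.988°N, 122.882°W:
  1: √((0.003·111.32)² + (0.009·87.74)²) = √(0.11153 + 0.62356) = 0.857 km
  2: √((-0.009·111.32)² + (0.007·87.74)²) = √(1.00376 + 0.37722) = 1.175 km
  3: √((-0.006·111.32)² + (0.003·87.74)²) = √(0.44612 + 0.06928) = 0.718 km
  4: √((-0.011·111.32)² + (0.018·87.74)²) = √(1.49945 + 2.49425) = 1.998 km
  → nearest: 3 (0.718 km)
S at 37.980°N, 122.875°W:
  1: √((0.011·111.32)² + (0.002·87.74)²) = √(1.49945 + 0.03079) = 1.237 km
  2: √((-0.001·111.32)² + (0.000·87.74)²) = √(0.01239 + 0.00000) = 0.111 km
  3: √((0.002·111.32)² + (-0.004·87.74)²) = √(0.04957 + 0.12317) = 0.416 km
  4: √((-0.003·111.32)² + (0.011·87.74)²) = √(0.11153 + 0.93150) = 1.021 km
  → nearest: 2 (0.111 km)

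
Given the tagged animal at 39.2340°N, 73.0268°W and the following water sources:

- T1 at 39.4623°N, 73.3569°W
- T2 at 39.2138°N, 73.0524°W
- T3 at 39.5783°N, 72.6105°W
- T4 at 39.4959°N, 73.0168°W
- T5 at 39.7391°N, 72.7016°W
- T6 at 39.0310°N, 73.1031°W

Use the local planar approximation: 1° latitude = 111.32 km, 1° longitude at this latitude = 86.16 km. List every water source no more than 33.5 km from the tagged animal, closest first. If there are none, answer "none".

T2, T6, T4

Distances from 39.2340°N, 73.0268°W:
T1: √((0.2283·111.32)² + (-0.3301·86.16)²) = √(645.889491 + 808.914144) = 38.1419 km
T2: √((-0.0202·111.32)² + (-0.0256·86.16)²) = √(5.056490 + 4.865095) = 3.1499 km
T3: √((0.3443·111.32)² + (0.4163·86.16)²) = √(1468.995417 + 1286.542692) = 52.4932 km
T4: √((0.2619·111.32)² + (0.0100·86.16)²) = √(849.996999 + 0.742355) = 29.1674 km
T5: √((0.5051·111.32)² + (0.3252·86.16)²) = √(3161.557846 + 785.077362) = 62.8223 km
T6: √((-0.2030·111.32)² + (-0.0763·86.16)²) = √(510.667796 + 43.217581) = 23.5348 km
Threshold 33.5 km: T2 (3.1499 km), T6 (23.5348 km), T4 (29.1674 km) are within range.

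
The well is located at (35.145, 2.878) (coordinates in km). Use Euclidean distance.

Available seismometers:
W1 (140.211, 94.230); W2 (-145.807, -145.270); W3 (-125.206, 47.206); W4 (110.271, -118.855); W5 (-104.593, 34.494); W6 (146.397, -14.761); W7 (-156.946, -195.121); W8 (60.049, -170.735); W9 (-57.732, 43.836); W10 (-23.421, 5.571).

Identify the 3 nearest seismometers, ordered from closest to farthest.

W10, W9, W6

Distances from (35.145, 2.878):
W1: 139.227 km
W2: 233.862 km
W3: 166.365 km
W4: 143.048 km
W5: 143.270 km
W6: 112.642 km
W7: 275.867 km
W8: 175.390 km
W9: 101.507 km
W10: 58.628 km
Sorted: W10 (58.628 km) < W9 (101.507 km) < W6 (112.642 km) < W1 (139.227 km) < W4 (143.048 km) < …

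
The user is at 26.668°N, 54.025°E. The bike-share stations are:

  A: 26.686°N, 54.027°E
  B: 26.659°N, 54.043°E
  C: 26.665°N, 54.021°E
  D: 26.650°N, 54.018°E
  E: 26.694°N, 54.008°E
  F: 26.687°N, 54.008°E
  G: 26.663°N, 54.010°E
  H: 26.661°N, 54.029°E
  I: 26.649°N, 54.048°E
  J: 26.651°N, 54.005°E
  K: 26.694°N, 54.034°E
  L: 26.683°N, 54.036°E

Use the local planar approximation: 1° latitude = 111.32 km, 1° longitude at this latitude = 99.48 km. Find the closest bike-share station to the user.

Distances from 26.668°N, 54.025°E:
A: 2.014 km
B: 2.052 km
C: 0.519 km
D: 2.121 km
E: 3.352 km
F: 2.708 km
G: 1.593 km
H: 0.875 km
I: 3.116 km
J: 2.746 km
K: 3.030 km
L: 1.996 km
Minimum: C at 0.519 km.

C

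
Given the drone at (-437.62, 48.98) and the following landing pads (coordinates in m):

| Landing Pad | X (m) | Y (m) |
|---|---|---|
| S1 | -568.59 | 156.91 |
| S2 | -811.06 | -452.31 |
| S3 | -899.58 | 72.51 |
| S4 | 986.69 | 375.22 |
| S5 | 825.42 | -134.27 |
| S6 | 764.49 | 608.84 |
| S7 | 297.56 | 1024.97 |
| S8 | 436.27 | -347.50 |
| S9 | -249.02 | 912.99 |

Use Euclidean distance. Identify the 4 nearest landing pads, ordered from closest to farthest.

S1, S3, S2, S9

Distances from (-437.62, 48.98):
S1: √((-130.97)² + (107.93)²) = √(17153.1409 + 11648.8849) = 169.71 m
S2: √((-373.44)² + (-501.29)²) = √(139457.4336 + 251291.6641) = 625.10 m
S3: √((-461.96)² + (23.53)²) = √(213407.0416 + 553.6609) = 462.56 m
S4: √((1424.31)² + (326.24)²) = √(2028658.9761 + 106432.5376) = 1461.20 m
S5: √((1263.04)² + (-183.25)²) = √(1595270.0416 + 33580.5625) = 1276.26 m
S6: √((1202.11)² + (559.86)²) = √(1445068.4521 + 313443.2196) = 1326.09 m
S7: √((735.18)² + (975.99)²) = √(540489.6324 + 952556.4801) = 1221.90 m
S8: √((873.89)² + (-396.48)²) = √(763683.7321 + 157196.3904) = 959.62 m
S9: √((188.60)² + (864.01)²) = √(35569.9600 + 746513.2801) = 884.35 m
Sorted: S1 (169.71 m) < S3 (462.56 m) < S2 (625.10 m) < S9 (884.35 m) < S8 (959.62 m) < S7 (1221.90 m) < …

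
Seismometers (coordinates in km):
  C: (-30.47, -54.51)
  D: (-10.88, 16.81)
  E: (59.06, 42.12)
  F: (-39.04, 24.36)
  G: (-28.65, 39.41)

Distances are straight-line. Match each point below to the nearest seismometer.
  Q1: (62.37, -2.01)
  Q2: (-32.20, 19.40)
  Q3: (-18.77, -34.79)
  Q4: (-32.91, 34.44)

Q1→E; Q2→F; Q3→C; Q4→G

Q1 at (62.37, -2.01):
  C: √((-92.84)² + (-52.50)²) = √(8619.2656 + 2756.2500) = 106.66 km
  D: √((-73.25)² + (18.82)²) = √(5365.5625 + 354.1924) = 75.63 km
  E: √((-3.31)² + (44.13)²) = √(10.9561 + 1947.4569) = 44.25 km
  F: √((-101.41)² + (26.37)²) = √(10283.9881 + 695.3769) = 104.78 km
  G: √((-91.02)² + (41.42)²) = √(8284.6404 + 1715.6164) = 100.00 km
  → nearest: E (44.25 km)
Q2 at (-32.20, 19.40):
  C: √((1.73)² + (-73.91)²) = √(2.9929 + 5462.6881) = 73.93 km
  D: √((21.32)² + (-2.59)²) = √(454.5424 + 6.7081) = 21.48 km
  E: √((91.26)² + (22.72)²) = √(8328.3876 + 516.1984) = 94.05 km
  F: √((-6.84)² + (4.96)²) = √(46.7856 + 24.6016) = 8.45 km
  G: √((3.55)² + (20.01)²) = √(12.6025 + 400.4001) = 20.32 km
  → nearest: F (8.45 km)
Q3 at (-18.77, -34.79):
  C: √((-11.70)² + (-19.72)²) = √(136.8900 + 388.8784) = 22.93 km
  D: √((7.89)² + (51.60)²) = √(62.2521 + 2662.5600) = 52.20 km
  E: √((77.83)² + (76.91)²) = √(6057.5089 + 5915.1481) = 109.42 km
  F: √((-20.27)² + (59.15)²) = √(410.8729 + 3498.7225) = 62.53 km
  G: √((-9.88)² + (74.20)²) = √(97.6144 + 5505.6400) = 74.85 km
  → nearest: C (22.93 km)
Q4 at (-32.91, 34.44):
  C: √((2.44)² + (-88.95)²) = √(5.9536 + 7912.1025) = 88.98 km
  D: √((22.03)² + (-17.63)²) = √(485.3209 + 310.8169) = 28.22 km
  E: √((91.97)² + (7.68)²) = √(8458.4809 + 58.9824) = 92.29 km
  F: √((-6.13)² + (-10.08)²) = √(37.5769 + 101.6064) = 11.80 km
  G: √((4.26)² + (4.97)²) = √(18.1476 + 24.7009) = 6.55 km
  → nearest: G (6.55 km)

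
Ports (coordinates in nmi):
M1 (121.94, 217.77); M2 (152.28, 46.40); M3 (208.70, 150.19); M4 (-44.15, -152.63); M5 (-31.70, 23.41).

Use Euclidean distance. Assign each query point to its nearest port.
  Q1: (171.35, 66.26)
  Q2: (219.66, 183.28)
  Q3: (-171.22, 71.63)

Q1 at (171.35, 66.26):
  M1: 159.36 nmi
  M2: 27.53 nmi
  M3: 91.87 nmi
  M4: 307.17 nmi
  M5: 207.52 nmi
  → nearest: M2 (27.53 nmi)
Q2 at (219.66, 183.28):
  M1: 103.63 nmi
  M2: 152.57 nmi
  M3: 34.86 nmi
  M4: 427.12 nmi
  M5: 297.89 nmi
  → nearest: M3 (34.86 nmi)
Q3 at (-171.22, 71.63):
  M1: 327.57 nmi
  M2: 324.48 nmi
  M3: 387.96 nmi
  M4: 257.76 nmi
  M5: 147.62 nmi
  → nearest: M5 (147.62 nmi)

Q1→M2; Q2→M3; Q3→M5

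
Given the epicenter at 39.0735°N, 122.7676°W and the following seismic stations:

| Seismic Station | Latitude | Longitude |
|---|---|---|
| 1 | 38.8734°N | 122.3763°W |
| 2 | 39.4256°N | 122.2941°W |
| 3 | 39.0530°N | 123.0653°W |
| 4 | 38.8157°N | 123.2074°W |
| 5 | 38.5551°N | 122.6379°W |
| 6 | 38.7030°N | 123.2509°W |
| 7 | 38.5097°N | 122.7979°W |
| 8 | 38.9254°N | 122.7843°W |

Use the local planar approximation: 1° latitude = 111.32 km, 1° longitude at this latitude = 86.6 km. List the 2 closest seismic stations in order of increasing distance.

Distances from 39.0735°N, 122.7676°W:
1: 40.5522 km
2: 56.7250 km
3: 25.8816 km
4: 47.6884 km
5: 58.7912 km
6: 58.7606 km
7: 62.8170 km
8: 16.5498 km
Sorted: 8 (16.5498 km) < 3 (25.8816 km) < 1 (40.5522 km) < 4 (47.6884 km) < …

8, 3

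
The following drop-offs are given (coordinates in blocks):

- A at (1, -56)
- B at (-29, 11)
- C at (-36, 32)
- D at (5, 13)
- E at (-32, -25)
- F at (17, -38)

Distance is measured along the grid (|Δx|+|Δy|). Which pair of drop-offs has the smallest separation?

Pairwise distances:
B–C: |-7| + |21| = 7 + 21 = 28 blocks
A–F: |16| + |18| = 16 + 18 = 34 blocks
B–D: |34| + |2| = 34 + 2 = 36 blocks
B–E: |-3| + |-36| = 3 + 36 = 39 blocks
C–D: |41| + |-19| = 41 + 19 = 60 blocks
C–E: |4| + |-57| = 4 + 57 = 61 blocks
E–F: |49| + |-13| = 49 + 13 = 62 blocks
D–F: |12| + |-51| = 12 + 51 = 63 blocks
A–E: |-33| + |31| = 33 + 31 = 64 blocks
A–D: |4| + |69| = 4 + 69 = 73 blocks
D–E: |-37| + |-38| = 37 + 38 = 75 blocks
B–F: |46| + |-49| = 46 + 49 = 95 blocks
A–B: |-30| + |67| = 30 + 67 = 97 blocks
C–F: |53| + |-70| = 53 + 70 = 123 blocks
A–C: |-37| + |88| = 37 + 88 = 125 blocks
Closest pair: B–C at 28 blocks.

B and C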